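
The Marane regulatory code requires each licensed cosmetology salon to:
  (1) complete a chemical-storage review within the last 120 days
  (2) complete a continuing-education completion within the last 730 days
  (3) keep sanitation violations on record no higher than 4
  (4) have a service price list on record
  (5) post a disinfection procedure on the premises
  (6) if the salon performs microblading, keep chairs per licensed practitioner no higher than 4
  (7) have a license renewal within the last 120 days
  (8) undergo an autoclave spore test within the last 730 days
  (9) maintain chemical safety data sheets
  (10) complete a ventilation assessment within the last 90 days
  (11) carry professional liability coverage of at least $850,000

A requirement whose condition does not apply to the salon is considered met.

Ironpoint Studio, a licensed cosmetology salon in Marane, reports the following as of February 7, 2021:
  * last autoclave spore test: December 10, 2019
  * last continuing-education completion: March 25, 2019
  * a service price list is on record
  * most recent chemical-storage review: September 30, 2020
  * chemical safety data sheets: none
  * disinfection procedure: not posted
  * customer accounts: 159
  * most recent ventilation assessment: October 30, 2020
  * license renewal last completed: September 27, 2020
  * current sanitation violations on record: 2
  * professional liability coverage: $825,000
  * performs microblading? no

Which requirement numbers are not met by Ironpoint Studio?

1. chemical-storage review 130 days ago vs limit 120 → not met
2. continuing-education completion 685 days ago vs limit 730 → met
3. sanitation violations on record 2 ≤ 4 → met
4. service price list present → met
5. disinfection procedure absent → not met
6. condition 'performs microblading' does not hold → requirement n/a → met
7. license renewal 133 days ago vs limit 120 → not met
8. autoclave spore test 425 days ago vs limit 730 → met
9. chemical safety data sheets absent → not met
10. ventilation assessment 100 days ago vs limit 90 → not met
11. professional liability coverage $825,000 < $850,000 → not met
Not met: 1, 5, 7, 9, 10, 11

1, 5, 7, 9, 10, 11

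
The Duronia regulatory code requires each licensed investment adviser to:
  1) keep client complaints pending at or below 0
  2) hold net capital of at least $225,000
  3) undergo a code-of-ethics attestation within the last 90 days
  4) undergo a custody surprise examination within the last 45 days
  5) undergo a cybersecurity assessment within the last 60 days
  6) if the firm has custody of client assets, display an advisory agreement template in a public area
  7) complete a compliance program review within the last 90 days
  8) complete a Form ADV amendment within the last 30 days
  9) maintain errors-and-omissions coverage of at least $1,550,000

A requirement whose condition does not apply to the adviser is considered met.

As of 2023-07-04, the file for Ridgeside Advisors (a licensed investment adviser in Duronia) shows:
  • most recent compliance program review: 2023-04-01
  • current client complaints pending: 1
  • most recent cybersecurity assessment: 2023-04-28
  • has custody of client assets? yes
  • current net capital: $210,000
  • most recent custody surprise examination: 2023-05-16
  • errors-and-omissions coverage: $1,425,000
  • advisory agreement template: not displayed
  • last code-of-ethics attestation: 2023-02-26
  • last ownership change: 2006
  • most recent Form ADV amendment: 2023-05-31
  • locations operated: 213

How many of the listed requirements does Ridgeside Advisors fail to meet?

9

1. client complaints pending 1 > 0 → not met
2. net capital $210,000 < $225,000 → not met
3. code-of-ethics attestation 128 days ago vs limit 90 → not met
4. custody surprise examination 49 days ago vs limit 45 → not met
5. cybersecurity assessment 67 days ago vs limit 60 → not met
6. condition 'has custody of client assets' holds; advisory agreement template absent → not met
7. compliance program review 94 days ago vs limit 90 → not met
8. Form ADV amendment 34 days ago vs limit 30 → not met
9. errors-and-omissions coverage $1,425,000 < $1,550,000 → not met
Not met: 9 of 9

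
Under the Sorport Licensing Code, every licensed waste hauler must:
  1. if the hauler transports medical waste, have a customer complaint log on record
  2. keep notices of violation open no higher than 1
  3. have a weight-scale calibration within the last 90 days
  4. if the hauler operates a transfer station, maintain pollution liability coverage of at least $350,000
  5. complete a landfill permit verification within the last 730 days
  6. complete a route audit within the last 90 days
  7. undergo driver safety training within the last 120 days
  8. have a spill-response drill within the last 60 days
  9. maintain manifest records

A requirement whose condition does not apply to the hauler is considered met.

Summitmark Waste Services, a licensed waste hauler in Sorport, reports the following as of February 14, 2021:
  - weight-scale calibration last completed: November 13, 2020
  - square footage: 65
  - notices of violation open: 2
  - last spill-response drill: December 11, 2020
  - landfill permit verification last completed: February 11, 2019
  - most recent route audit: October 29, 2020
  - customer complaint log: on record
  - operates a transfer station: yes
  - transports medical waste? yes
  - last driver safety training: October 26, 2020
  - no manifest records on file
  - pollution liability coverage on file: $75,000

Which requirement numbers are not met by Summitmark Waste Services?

2, 3, 4, 5, 6, 8, 9

1. condition 'transports medical waste' holds; customer complaint log present → met
2. notices of violation open 2 > 1 → not met
3. weight-scale calibration 93 days ago vs limit 90 → not met
4. condition 'operates a transfer station' holds; pollution liability coverage $75,000 < $350,000 → not met
5. landfill permit verification 734 days ago vs limit 730 → not met
6. route audit 108 days ago vs limit 90 → not met
7. driver safety training 111 days ago vs limit 120 → met
8. spill-response drill 65 days ago vs limit 60 → not met
9. manifest records absent → not met
Not met: 2, 3, 4, 5, 6, 8, 9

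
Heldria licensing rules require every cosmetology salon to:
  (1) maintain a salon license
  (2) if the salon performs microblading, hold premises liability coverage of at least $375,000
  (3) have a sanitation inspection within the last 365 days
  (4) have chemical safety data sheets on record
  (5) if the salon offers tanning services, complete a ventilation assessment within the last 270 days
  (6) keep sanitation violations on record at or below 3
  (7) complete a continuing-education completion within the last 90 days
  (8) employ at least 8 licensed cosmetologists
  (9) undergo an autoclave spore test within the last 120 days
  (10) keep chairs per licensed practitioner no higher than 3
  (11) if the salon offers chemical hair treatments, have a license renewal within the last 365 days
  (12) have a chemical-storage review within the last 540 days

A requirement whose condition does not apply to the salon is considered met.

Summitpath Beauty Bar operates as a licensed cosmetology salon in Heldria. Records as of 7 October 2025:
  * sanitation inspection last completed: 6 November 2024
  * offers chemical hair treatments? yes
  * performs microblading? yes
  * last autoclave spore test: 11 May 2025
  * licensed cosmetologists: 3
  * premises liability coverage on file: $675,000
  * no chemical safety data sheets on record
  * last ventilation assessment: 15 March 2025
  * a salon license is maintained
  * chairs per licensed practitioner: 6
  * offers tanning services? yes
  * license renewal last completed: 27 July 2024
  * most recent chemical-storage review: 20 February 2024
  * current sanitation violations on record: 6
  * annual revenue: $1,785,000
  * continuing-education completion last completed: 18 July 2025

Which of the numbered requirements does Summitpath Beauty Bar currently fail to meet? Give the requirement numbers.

1. salon license present → met
2. condition 'performs microblading' holds; premises liability coverage $675,000 ≥ $375,000 → met
3. sanitation inspection 335 days ago vs limit 365 → met
4. chemical safety data sheets absent → not met
5. condition 'offers tanning services' holds; ventilation assessment 206 days ago vs limit 270 → met
6. sanitation violations on record 6 > 3 → not met
7. continuing-education completion 81 days ago vs limit 90 → met
8. licensed cosmetologists 3 < 8 → not met
9. autoclave spore test 149 days ago vs limit 120 → not met
10. chairs per licensed practitioner 6 > 3 → not met
11. condition 'offers chemical hair treatments' holds; license renewal 437 days ago vs limit 365 → not met
12. chemical-storage review 595 days ago vs limit 540 → not met
Not met: 4, 6, 8, 9, 10, 11, 12

4, 6, 8, 9, 10, 11, 12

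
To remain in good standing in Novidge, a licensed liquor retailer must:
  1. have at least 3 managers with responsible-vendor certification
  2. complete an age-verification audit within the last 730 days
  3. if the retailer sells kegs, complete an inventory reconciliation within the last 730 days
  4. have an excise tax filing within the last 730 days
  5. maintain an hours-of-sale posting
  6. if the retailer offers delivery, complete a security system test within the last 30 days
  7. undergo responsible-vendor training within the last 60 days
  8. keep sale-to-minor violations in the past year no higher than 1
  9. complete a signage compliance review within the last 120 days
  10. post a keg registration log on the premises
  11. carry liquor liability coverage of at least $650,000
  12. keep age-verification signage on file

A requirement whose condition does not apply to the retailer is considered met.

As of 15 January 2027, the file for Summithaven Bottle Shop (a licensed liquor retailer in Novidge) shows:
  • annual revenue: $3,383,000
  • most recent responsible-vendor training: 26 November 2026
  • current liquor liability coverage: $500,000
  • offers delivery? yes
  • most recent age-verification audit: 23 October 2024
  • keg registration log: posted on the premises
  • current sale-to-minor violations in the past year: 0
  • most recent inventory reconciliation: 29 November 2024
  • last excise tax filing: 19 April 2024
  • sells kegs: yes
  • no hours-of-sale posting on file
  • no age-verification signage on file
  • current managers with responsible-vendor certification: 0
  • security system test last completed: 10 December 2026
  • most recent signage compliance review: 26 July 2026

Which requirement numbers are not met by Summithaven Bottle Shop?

1, 2, 3, 4, 5, 6, 9, 11, 12

1. managers with responsible-vendor certification 0 < 3 → not met
2. age-verification audit 814 days ago vs limit 730 → not met
3. condition 'sells kegs' holds; inventory reconciliation 777 days ago vs limit 730 → not met
4. excise tax filing 1001 days ago vs limit 730 → not met
5. hours-of-sale posting absent → not met
6. condition 'offers delivery' holds; security system test 36 days ago vs limit 30 → not met
7. responsible-vendor training 50 days ago vs limit 60 → met
8. sale-to-minor violations in the past year 0 ≤ 1 → met
9. signage compliance review 173 days ago vs limit 120 → not met
10. keg registration log present → met
11. liquor liability coverage $500,000 < $650,000 → not met
12. age-verification signage absent → not met
Not met: 1, 2, 3, 4, 5, 6, 9, 11, 12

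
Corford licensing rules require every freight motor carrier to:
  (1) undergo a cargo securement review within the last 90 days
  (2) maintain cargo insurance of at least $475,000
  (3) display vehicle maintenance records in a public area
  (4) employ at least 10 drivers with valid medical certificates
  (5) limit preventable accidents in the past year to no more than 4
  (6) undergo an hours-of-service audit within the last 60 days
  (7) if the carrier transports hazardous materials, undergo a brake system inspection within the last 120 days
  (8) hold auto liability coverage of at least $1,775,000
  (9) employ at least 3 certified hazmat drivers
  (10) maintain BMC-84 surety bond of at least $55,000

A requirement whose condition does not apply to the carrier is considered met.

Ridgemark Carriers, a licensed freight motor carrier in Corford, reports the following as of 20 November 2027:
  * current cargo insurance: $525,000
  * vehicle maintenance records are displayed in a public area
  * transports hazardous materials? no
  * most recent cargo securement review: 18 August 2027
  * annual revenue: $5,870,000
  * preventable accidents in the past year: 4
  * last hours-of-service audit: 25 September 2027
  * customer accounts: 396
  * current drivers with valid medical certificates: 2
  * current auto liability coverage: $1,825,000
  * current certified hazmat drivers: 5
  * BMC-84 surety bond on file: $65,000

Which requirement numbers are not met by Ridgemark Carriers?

1. cargo securement review 94 days ago vs limit 90 → not met
2. cargo insurance $525,000 ≥ $475,000 → met
3. vehicle maintenance records present → met
4. drivers with valid medical certificates 2 < 10 → not met
5. preventable accidents in the past year 4 ≤ 4 → met
6. hours-of-service audit 56 days ago vs limit 60 → met
7. condition 'transports hazardous materials' does not hold → requirement n/a → met
8. auto liability coverage $1,825,000 ≥ $1,775,000 → met
9. certified hazmat drivers 5 ≥ 3 → met
10. BMC-84 surety bond $65,000 ≥ $55,000 → met
Not met: 1, 4

1, 4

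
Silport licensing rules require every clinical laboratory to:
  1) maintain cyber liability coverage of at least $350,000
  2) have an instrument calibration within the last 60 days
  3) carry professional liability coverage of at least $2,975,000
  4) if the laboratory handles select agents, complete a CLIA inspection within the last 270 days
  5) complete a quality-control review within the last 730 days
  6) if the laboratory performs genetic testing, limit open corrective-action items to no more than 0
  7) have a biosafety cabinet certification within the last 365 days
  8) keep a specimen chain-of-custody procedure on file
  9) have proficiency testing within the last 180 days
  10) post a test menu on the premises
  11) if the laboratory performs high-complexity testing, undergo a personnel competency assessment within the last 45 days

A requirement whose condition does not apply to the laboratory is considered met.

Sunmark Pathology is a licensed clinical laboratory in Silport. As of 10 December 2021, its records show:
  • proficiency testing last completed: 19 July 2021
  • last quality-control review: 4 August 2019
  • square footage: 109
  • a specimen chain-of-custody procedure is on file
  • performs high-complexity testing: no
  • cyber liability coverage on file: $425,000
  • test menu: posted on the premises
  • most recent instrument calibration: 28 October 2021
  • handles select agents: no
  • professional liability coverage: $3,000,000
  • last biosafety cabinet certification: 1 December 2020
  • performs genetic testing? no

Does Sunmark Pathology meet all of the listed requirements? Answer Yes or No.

1. cyber liability coverage $425,000 ≥ $350,000 → met
2. instrument calibration 43 days ago vs limit 60 → met
3. professional liability coverage $3,000,000 ≥ $2,975,000 → met
4. condition 'handles select agents' does not hold → requirement n/a → met
5. quality-control review 859 days ago vs limit 730 → not met
6. condition 'performs genetic testing' does not hold → requirement n/a → met
7. biosafety cabinet certification 374 days ago vs limit 365 → not met
8. specimen chain-of-custody procedure present → met
9. proficiency testing 144 days ago vs limit 180 → met
10. test menu present → met
11. condition 'performs high-complexity testing' does not hold → requirement n/a → met
Not met: 5, 7

No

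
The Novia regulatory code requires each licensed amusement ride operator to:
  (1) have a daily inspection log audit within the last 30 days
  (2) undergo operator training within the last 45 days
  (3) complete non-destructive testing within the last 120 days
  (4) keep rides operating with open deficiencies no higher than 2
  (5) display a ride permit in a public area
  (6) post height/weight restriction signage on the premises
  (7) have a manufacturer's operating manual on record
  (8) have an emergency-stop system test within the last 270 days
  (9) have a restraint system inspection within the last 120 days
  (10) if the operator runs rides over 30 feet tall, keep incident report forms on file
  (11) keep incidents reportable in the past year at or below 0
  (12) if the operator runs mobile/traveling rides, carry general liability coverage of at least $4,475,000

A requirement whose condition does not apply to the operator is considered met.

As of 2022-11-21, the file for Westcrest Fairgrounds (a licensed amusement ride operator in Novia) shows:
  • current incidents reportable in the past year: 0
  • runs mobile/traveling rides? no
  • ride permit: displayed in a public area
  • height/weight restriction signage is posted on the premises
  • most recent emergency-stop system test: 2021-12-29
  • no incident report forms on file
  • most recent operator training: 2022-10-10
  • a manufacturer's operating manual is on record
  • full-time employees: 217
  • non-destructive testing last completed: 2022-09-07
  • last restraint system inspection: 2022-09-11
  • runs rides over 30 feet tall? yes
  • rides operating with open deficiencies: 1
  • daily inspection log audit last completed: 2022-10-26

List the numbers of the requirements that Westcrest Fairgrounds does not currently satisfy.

1. daily inspection log audit 26 days ago vs limit 30 → met
2. operator training 42 days ago vs limit 45 → met
3. non-destructive testing 75 days ago vs limit 120 → met
4. rides operating with open deficiencies 1 ≤ 2 → met
5. ride permit present → met
6. height/weight restriction signage present → met
7. manufacturer's operating manual present → met
8. emergency-stop system test 327 days ago vs limit 270 → not met
9. restraint system inspection 71 days ago vs limit 120 → met
10. condition 'runs rides over 30 feet tall' holds; incident report forms absent → not met
11. incidents reportable in the past year 0 ≤ 0 → met
12. condition 'runs mobile/traveling rides' does not hold → requirement n/a → met
Not met: 8, 10

8, 10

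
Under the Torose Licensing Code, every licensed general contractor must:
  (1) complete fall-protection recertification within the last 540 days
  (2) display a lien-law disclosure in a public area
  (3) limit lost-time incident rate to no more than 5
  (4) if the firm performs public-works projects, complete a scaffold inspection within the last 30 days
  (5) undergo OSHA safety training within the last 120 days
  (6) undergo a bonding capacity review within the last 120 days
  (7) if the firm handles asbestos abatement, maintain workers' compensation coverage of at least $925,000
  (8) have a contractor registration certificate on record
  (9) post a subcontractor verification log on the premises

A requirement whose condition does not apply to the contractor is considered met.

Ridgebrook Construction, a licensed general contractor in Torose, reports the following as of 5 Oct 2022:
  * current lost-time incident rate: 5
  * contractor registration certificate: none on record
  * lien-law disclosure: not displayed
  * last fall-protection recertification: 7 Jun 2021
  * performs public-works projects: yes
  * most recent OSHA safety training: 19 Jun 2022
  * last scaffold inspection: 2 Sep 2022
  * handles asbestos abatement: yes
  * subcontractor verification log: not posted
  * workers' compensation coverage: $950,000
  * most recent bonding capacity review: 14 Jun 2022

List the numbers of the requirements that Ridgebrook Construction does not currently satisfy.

1. fall-protection recertification 485 days ago vs limit 540 → met
2. lien-law disclosure absent → not met
3. lost-time incident rate 5 ≤ 5 → met
4. condition 'performs public-works projects' holds; scaffold inspection 33 days ago vs limit 30 → not met
5. OSHA safety training 108 days ago vs limit 120 → met
6. bonding capacity review 113 days ago vs limit 120 → met
7. condition 'handles asbestos abatement' holds; workers' compensation coverage $950,000 ≥ $925,000 → met
8. contractor registration certificate absent → not met
9. subcontractor verification log absent → not met
Not met: 2, 4, 8, 9

2, 4, 8, 9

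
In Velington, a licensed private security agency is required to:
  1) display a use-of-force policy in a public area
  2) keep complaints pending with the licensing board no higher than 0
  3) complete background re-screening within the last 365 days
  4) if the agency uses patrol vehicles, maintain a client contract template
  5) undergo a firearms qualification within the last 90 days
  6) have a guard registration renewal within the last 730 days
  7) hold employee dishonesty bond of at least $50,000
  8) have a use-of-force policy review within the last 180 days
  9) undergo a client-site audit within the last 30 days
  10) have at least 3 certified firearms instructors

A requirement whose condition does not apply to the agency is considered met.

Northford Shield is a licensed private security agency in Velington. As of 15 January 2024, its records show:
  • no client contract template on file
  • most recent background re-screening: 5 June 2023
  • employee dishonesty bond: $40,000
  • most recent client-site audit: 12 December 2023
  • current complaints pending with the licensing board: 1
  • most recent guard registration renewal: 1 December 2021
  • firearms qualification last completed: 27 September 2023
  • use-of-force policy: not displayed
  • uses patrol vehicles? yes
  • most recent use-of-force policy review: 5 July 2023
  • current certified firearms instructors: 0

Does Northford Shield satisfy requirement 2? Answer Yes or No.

No

2. complaints pending with the licensing board 1 > 0 → not met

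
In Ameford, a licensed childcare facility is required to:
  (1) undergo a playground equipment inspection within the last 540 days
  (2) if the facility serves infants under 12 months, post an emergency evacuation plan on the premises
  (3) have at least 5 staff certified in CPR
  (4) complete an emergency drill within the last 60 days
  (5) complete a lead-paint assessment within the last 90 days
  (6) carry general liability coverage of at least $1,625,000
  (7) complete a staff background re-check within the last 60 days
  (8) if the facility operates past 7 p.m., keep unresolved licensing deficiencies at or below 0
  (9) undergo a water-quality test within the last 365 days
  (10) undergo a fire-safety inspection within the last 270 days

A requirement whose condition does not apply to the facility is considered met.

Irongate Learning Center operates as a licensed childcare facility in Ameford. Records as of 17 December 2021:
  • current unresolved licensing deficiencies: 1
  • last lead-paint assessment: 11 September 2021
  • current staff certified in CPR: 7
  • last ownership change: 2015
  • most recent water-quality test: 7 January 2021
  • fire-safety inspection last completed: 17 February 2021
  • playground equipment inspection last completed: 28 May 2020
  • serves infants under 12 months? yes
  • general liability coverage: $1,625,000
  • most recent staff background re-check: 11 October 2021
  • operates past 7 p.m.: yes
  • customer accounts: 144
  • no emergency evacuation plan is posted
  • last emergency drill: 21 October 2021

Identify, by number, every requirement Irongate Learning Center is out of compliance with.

1. playground equipment inspection 568 days ago vs limit 540 → not met
2. condition 'serves infants under 12 months' holds; emergency evacuation plan absent → not met
3. staff certified in CPR 7 ≥ 5 → met
4. emergency drill 57 days ago vs limit 60 → met
5. lead-paint assessment 97 days ago vs limit 90 → not met
6. general liability coverage $1,625,000 ≥ $1,625,000 → met
7. staff background re-check 67 days ago vs limit 60 → not met
8. condition 'operates past 7 p.m.' holds; unresolved licensing deficiencies 1 > 0 → not met
9. water-quality test 344 days ago vs limit 365 → met
10. fire-safety inspection 303 days ago vs limit 270 → not met
Not met: 1, 2, 5, 7, 8, 10

1, 2, 5, 7, 8, 10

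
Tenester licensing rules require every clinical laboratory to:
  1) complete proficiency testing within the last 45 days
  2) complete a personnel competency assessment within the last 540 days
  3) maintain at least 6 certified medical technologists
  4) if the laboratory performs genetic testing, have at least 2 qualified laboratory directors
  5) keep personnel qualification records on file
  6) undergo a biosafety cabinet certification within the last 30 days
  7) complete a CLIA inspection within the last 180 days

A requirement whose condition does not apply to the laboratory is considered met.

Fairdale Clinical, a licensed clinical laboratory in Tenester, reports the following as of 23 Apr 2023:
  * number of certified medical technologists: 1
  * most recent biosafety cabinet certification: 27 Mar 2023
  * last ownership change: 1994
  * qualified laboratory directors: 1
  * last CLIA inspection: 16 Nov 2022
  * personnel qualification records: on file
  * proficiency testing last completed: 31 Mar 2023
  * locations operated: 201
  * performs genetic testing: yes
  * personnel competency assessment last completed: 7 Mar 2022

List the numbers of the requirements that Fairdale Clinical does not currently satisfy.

3, 4

1. proficiency testing 23 days ago vs limit 45 → met
2. personnel competency assessment 412 days ago vs limit 540 → met
3. certified medical technologists 1 < 6 → not met
4. condition 'performs genetic testing' holds; qualified laboratory directors 1 < 2 → not met
5. personnel qualification records present → met
6. biosafety cabinet certification 27 days ago vs limit 30 → met
7. CLIA inspection 158 days ago vs limit 180 → met
Not met: 3, 4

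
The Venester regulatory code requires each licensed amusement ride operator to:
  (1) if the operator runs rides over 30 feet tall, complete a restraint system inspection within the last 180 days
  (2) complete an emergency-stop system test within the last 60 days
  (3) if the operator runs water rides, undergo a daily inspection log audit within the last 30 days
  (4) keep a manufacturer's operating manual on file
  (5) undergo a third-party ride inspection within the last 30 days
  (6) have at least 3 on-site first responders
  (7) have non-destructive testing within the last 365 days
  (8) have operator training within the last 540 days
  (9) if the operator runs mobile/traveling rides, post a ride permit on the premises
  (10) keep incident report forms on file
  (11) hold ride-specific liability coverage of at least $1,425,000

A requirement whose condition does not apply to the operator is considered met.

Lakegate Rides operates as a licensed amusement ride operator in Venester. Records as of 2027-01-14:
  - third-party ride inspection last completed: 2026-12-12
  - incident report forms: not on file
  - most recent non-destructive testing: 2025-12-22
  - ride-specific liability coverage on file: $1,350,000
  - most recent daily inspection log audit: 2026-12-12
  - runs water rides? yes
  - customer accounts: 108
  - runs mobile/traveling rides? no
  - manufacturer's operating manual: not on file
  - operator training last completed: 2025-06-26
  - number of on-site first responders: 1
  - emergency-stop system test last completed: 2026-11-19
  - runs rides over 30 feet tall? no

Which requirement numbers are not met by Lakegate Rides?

3, 4, 5, 6, 7, 8, 10, 11

1. condition 'runs rides over 30 feet tall' does not hold → requirement n/a → met
2. emergency-stop system test 56 days ago vs limit 60 → met
3. condition 'runs water rides' holds; daily inspection log audit 33 days ago vs limit 30 → not met
4. manufacturer's operating manual absent → not met
5. third-party ride inspection 33 days ago vs limit 30 → not met
6. on-site first responders 1 < 3 → not met
7. non-destructive testing 388 days ago vs limit 365 → not met
8. operator training 567 days ago vs limit 540 → not met
9. condition 'runs mobile/traveling rides' does not hold → requirement n/a → met
10. incident report forms absent → not met
11. ride-specific liability coverage $1,350,000 < $1,425,000 → not met
Not met: 3, 4, 5, 6, 7, 8, 10, 11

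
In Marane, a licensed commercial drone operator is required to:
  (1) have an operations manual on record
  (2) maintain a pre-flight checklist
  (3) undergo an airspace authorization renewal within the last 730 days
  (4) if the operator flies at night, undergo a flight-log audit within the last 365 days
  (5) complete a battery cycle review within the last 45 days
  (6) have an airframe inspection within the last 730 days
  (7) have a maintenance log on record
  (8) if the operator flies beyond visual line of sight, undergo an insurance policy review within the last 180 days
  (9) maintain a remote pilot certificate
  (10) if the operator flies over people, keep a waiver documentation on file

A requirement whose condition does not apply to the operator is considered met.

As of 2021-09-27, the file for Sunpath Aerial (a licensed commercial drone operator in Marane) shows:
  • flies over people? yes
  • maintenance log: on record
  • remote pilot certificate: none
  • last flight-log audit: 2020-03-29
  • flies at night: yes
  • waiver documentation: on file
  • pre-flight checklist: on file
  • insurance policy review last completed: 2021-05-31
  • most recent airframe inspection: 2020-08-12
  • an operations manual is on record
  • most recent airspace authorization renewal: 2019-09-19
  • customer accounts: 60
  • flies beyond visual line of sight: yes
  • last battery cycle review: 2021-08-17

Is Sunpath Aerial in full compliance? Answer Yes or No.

No

1. operations manual present → met
2. pre-flight checklist present → met
3. airspace authorization renewal 739 days ago vs limit 730 → not met
4. condition 'flies at night' holds; flight-log audit 547 days ago vs limit 365 → not met
5. battery cycle review 41 days ago vs limit 45 → met
6. airframe inspection 411 days ago vs limit 730 → met
7. maintenance log present → met
8. condition 'flies beyond visual line of sight' holds; insurance policy review 119 days ago vs limit 180 → met
9. remote pilot certificate absent → not met
10. condition 'flies over people' holds; waiver documentation present → met
Not met: 3, 4, 9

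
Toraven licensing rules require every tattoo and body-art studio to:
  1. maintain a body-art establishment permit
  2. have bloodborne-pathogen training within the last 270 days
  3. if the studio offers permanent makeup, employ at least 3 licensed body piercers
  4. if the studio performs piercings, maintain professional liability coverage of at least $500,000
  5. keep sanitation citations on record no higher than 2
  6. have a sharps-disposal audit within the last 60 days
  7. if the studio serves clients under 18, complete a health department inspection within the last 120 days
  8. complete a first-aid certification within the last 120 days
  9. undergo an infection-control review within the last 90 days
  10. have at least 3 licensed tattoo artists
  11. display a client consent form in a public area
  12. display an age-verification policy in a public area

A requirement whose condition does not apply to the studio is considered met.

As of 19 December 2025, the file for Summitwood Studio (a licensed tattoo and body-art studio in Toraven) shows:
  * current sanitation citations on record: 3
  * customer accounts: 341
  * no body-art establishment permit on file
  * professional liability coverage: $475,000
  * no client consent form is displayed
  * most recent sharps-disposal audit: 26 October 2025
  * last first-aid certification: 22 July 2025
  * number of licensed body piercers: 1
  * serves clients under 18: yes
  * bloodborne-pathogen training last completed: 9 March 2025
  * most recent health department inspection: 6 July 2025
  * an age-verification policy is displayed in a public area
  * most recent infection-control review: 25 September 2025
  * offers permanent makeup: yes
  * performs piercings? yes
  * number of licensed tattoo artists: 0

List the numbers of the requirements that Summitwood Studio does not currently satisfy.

1. body-art establishment permit absent → not met
2. bloodborne-pathogen training 285 days ago vs limit 270 → not met
3. condition 'offers permanent makeup' holds; licensed body piercers 1 < 3 → not met
4. condition 'performs piercings' holds; professional liability coverage $475,000 < $500,000 → not met
5. sanitation citations on record 3 > 2 → not met
6. sharps-disposal audit 54 days ago vs limit 60 → met
7. condition 'serves clients under 18' holds; health department inspection 166 days ago vs limit 120 → not met
8. first-aid certification 150 days ago vs limit 120 → not met
9. infection-control review 85 days ago vs limit 90 → met
10. licensed tattoo artists 0 < 3 → not met
11. client consent form absent → not met
12. age-verification policy present → met
Not met: 1, 2, 3, 4, 5, 7, 8, 10, 11

1, 2, 3, 4, 5, 7, 8, 10, 11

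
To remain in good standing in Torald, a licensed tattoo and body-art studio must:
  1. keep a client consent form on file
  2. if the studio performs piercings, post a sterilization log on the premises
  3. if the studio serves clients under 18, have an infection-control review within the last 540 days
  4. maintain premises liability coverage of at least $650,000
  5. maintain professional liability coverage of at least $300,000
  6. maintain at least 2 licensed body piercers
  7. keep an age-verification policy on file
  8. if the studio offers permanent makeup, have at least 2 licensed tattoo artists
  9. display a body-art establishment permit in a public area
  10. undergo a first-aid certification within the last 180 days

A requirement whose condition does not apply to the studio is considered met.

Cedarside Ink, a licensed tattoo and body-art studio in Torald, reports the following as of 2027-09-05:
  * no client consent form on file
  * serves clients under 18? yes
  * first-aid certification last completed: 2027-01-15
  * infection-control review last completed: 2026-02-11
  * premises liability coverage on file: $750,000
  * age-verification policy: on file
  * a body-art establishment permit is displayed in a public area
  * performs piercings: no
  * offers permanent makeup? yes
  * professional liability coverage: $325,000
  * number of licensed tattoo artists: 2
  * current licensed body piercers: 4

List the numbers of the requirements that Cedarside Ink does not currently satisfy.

1. client consent form absent → not met
2. condition 'performs piercings' does not hold → requirement n/a → met
3. condition 'serves clients under 18' holds; infection-control review 571 days ago vs limit 540 → not met
4. premises liability coverage $750,000 ≥ $650,000 → met
5. professional liability coverage $325,000 ≥ $300,000 → met
6. licensed body piercers 4 ≥ 2 → met
7. age-verification policy present → met
8. condition 'offers permanent makeup' holds; licensed tattoo artists 2 ≥ 2 → met
9. body-art establishment permit present → met
10. first-aid certification 233 days ago vs limit 180 → not met
Not met: 1, 3, 10

1, 3, 10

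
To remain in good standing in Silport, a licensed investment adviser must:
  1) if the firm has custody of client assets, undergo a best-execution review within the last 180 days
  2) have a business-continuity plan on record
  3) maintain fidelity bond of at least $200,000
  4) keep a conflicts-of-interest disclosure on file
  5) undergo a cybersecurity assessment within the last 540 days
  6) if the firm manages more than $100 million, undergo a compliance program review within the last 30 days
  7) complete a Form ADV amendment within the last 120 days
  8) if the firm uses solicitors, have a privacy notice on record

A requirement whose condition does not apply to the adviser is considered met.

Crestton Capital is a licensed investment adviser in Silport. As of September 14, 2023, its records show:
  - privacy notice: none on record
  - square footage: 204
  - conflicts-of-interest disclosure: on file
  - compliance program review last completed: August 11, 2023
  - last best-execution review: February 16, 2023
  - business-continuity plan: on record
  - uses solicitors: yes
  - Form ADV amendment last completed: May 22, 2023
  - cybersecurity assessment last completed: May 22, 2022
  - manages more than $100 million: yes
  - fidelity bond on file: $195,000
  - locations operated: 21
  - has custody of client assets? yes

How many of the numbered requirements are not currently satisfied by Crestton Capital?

4

1. condition 'has custody of client assets' holds; best-execution review 210 days ago vs limit 180 → not met
2. business-continuity plan present → met
3. fidelity bond $195,000 < $200,000 → not met
4. conflicts-of-interest disclosure present → met
5. cybersecurity assessment 480 days ago vs limit 540 → met
6. condition 'manages more than $100 million' holds; compliance program review 34 days ago vs limit 30 → not met
7. Form ADV amendment 115 days ago vs limit 120 → met
8. condition 'uses solicitors' holds; privacy notice absent → not met
Not met: 4 of 8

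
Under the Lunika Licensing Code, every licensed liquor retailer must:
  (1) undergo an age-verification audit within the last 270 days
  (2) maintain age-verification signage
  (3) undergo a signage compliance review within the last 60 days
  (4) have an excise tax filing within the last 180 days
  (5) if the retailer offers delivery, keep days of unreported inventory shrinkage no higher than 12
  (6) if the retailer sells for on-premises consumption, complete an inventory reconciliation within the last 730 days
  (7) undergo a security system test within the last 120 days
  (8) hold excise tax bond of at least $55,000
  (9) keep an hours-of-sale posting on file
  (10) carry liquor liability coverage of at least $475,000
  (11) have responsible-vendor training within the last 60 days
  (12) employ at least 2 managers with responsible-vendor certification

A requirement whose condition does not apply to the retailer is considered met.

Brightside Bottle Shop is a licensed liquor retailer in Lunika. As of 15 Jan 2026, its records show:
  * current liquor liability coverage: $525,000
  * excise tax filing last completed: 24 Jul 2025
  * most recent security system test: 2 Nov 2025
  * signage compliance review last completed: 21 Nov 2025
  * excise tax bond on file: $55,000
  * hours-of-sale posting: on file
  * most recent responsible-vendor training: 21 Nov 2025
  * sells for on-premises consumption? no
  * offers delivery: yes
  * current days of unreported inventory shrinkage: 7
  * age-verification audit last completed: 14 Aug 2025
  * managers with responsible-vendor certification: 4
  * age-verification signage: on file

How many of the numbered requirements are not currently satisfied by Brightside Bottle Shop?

0

1. age-verification audit 154 days ago vs limit 270 → met
2. age-verification signage present → met
3. signage compliance review 55 days ago vs limit 60 → met
4. excise tax filing 175 days ago vs limit 180 → met
5. condition 'offers delivery' holds; days of unreported inventory shrinkage 7 ≤ 12 → met
6. condition 'sells for on-premises consumption' does not hold → requirement n/a → met
7. security system test 74 days ago vs limit 120 → met
8. excise tax bond $55,000 ≥ $55,000 → met
9. hours-of-sale posting present → met
10. liquor liability coverage $525,000 ≥ $475,000 → met
11. responsible-vendor training 55 days ago vs limit 60 → met
12. managers with responsible-vendor certification 4 ≥ 2 → met
Not met: 0 of 12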